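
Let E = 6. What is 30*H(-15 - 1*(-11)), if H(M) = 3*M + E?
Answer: -180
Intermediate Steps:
H(M) = 6 + 3*M (H(M) = 3*M + 6 = 6 + 3*M)
30*H(-15 - 1*(-11)) = 30*(6 + 3*(-15 - 1*(-11))) = 30*(6 + 3*(-15 + 11)) = 30*(6 + 3*(-4)) = 30*(6 - 12) = 30*(-6) = -180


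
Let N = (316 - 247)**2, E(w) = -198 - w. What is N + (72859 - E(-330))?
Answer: 77488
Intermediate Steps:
N = 4761 (N = 69**2 = 4761)
N + (72859 - E(-330)) = 4761 + (72859 - (-198 - 1*(-330))) = 4761 + (72859 - (-198 + 330)) = 4761 + (72859 - 1*132) = 4761 + (72859 - 132) = 4761 + 72727 = 77488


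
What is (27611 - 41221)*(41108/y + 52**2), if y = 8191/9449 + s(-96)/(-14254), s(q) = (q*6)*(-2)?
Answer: -39625137147148760/52934633 ≈ -7.4857e+8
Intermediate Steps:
s(q) = -12*q (s(q) = (6*q)*(-2) = -12*q)
y = 52934633/67343023 (y = 8191/9449 - 12*(-96)/(-14254) = 8191*(1/9449) + 1152*(-1/14254) = 8191/9449 - 576/7127 = 52934633/67343023 ≈ 0.78605)
(27611 - 41221)*(41108/y + 52**2) = (27611 - 41221)*(41108/(52934633/67343023) + 52**2) = -13610*(41108*(67343023/52934633) + 2704) = -13610*(2768336989484/52934633 + 2704) = -13610*2911472237116/52934633 = -39625137147148760/52934633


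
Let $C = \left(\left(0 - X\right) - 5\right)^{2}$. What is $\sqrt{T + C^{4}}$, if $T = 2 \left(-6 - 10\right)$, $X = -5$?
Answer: $4 i \sqrt{2} \approx 5.6569 i$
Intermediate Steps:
$T = -32$ ($T = 2 \left(-16\right) = -32$)
$C = 0$ ($C = \left(\left(0 - -5\right) - 5\right)^{2} = \left(\left(0 + 5\right) - 5\right)^{2} = \left(5 - 5\right)^{2} = 0^{2} = 0$)
$\sqrt{T + C^{4}} = \sqrt{-32 + 0^{4}} = \sqrt{-32 + 0} = \sqrt{-32} = 4 i \sqrt{2}$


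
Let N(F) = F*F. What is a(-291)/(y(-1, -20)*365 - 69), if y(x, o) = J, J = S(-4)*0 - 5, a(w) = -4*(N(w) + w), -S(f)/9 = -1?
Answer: 168780/947 ≈ 178.23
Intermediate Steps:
S(f) = 9 (S(f) = -9*(-1) = 9)
N(F) = F²
a(w) = -4*w - 4*w² (a(w) = -4*(w² + w) = -4*(w + w²) = -4*w - 4*w²)
J = -5 (J = 9*0 - 5 = 0 - 5 = -5)
y(x, o) = -5
a(-291)/(y(-1, -20)*365 - 69) = (4*(-291)*(-1 - 1*(-291)))/(-5*365 - 69) = (4*(-291)*(-1 + 291))/(-1825 - 69) = (4*(-291)*290)/(-1894) = -337560*(-1/1894) = 168780/947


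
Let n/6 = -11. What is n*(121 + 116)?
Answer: -15642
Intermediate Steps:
n = -66 (n = 6*(-11) = -66)
n*(121 + 116) = -66*(121 + 116) = -66*237 = -15642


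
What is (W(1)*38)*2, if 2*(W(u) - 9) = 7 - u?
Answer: 912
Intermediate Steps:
W(u) = 25/2 - u/2 (W(u) = 9 + (7 - u)/2 = 9 + (7/2 - u/2) = 25/2 - u/2)
(W(1)*38)*2 = ((25/2 - ½*1)*38)*2 = ((25/2 - ½)*38)*2 = (12*38)*2 = 456*2 = 912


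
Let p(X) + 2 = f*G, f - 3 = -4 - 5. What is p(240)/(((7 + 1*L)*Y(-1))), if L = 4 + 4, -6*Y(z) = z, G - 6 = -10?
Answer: 44/5 ≈ 8.8000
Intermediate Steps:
G = -4 (G = 6 - 10 = -4)
f = -6 (f = 3 + (-4 - 5) = 3 - 9 = -6)
Y(z) = -z/6
p(X) = 22 (p(X) = -2 - 6*(-4) = -2 + 24 = 22)
L = 8
p(240)/(((7 + 1*L)*Y(-1))) = 22/(((7 + 1*8)*(-⅙*(-1)))) = 22/(((7 + 8)*(⅙))) = 22/((15*(⅙))) = 22/(5/2) = 22*(⅖) = 44/5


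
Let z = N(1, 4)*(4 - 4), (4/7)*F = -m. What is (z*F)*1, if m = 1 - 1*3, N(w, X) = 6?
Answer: 0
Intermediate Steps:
m = -2 (m = 1 - 3 = -2)
F = 7/2 (F = 7*(-1*(-2))/4 = (7/4)*2 = 7/2 ≈ 3.5000)
z = 0 (z = 6*(4 - 4) = 6*0 = 0)
(z*F)*1 = (0*(7/2))*1 = 0*1 = 0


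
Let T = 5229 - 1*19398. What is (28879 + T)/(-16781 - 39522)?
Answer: -14710/56303 ≈ -0.26126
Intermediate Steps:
T = -14169 (T = 5229 - 19398 = -14169)
(28879 + T)/(-16781 - 39522) = (28879 - 14169)/(-16781 - 39522) = 14710/(-56303) = 14710*(-1/56303) = -14710/56303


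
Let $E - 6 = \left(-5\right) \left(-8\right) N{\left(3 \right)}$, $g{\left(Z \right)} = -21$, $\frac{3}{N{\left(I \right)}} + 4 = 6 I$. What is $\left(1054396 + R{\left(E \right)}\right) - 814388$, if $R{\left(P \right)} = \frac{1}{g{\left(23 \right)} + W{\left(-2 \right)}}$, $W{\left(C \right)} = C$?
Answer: $\frac{5520183}{23} \approx 2.4001 \cdot 10^{5}$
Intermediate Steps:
$N{\left(I \right)} = \frac{3}{-4 + 6 I}$
$E = \frac{102}{7}$ ($E = 6 + \left(-5\right) \left(-8\right) \frac{3}{2 \left(-2 + 3 \cdot 3\right)} = 6 + 40 \frac{3}{2 \left(-2 + 9\right)} = 6 + 40 \frac{3}{2 \cdot 7} = 6 + 40 \cdot \frac{3}{2} \cdot \frac{1}{7} = 6 + 40 \cdot \frac{3}{14} = 6 + \frac{60}{7} = \frac{102}{7} \approx 14.571$)
$R{\left(P \right)} = - \frac{1}{23}$ ($R{\left(P \right)} = \frac{1}{-21 - 2} = \frac{1}{-23} = - \frac{1}{23}$)
$\left(1054396 + R{\left(E \right)}\right) - 814388 = \left(1054396 - \frac{1}{23}\right) - 814388 = \frac{24251107}{23} - 814388 = \frac{5520183}{23}$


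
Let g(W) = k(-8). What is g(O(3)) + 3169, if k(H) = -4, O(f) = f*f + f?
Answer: 3165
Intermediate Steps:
O(f) = f + f² (O(f) = f² + f = f + f²)
g(W) = -4
g(O(3)) + 3169 = -4 + 3169 = 3165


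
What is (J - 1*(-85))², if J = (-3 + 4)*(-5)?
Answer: 6400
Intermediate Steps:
J = -5 (J = 1*(-5) = -5)
(J - 1*(-85))² = (-5 - 1*(-85))² = (-5 + 85)² = 80² = 6400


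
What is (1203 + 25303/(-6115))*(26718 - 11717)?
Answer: 109972961042/6115 ≈ 1.7984e+7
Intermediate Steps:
(1203 + 25303/(-6115))*(26718 - 11717) = (1203 + 25303*(-1/6115))*15001 = (1203 - 25303/6115)*15001 = (7331042/6115)*15001 = 109972961042/6115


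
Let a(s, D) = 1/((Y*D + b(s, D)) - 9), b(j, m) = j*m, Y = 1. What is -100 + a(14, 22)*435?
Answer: -10555/107 ≈ -98.645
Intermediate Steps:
a(s, D) = 1/(-9 + D + D*s) (a(s, D) = 1/((1*D + s*D) - 9) = 1/((D + D*s) - 9) = 1/(-9 + D + D*s))
-100 + a(14, 22)*435 = -100 + 435/(-9 + 22 + 22*14) = -100 + 435/(-9 + 22 + 308) = -100 + 435/321 = -100 + (1/321)*435 = -100 + 145/107 = -10555/107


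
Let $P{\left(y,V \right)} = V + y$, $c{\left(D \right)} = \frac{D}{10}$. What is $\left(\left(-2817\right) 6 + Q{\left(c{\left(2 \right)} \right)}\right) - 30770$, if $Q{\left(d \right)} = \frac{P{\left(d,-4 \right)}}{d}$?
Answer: $-47691$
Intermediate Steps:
$c{\left(D \right)} = \frac{D}{10}$ ($c{\left(D \right)} = D \frac{1}{10} = \frac{D}{10}$)
$Q{\left(d \right)} = \frac{-4 + d}{d}$
$\left(\left(-2817\right) 6 + Q{\left(c{\left(2 \right)} \right)}\right) - 30770 = \left(\left(-2817\right) 6 + \frac{-4 + \frac{1}{10} \cdot 2}{\frac{1}{10} \cdot 2}\right) - 30770 = \left(-16902 + \frac{1}{\frac{1}{5}} \left(-4 + \frac{1}{5}\right)\right) - 30770 = \left(-16902 + 5 \left(- \frac{19}{5}\right)\right) - 30770 = \left(-16902 - 19\right) - 30770 = -16921 - 30770 = -47691$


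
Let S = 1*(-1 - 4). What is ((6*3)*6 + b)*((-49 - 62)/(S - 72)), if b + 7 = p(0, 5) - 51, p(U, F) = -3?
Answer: 5217/77 ≈ 67.753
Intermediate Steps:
b = -61 (b = -7 + (-3 - 51) = -7 - 54 = -61)
S = -5 (S = 1*(-5) = -5)
((6*3)*6 + b)*((-49 - 62)/(S - 72)) = ((6*3)*6 - 61)*((-49 - 62)/(-5 - 72)) = (18*6 - 61)*(-111/(-77)) = (108 - 61)*(-111*(-1/77)) = 47*(111/77) = 5217/77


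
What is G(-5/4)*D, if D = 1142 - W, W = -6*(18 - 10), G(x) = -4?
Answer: -4760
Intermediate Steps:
W = -48 (W = -6*8 = -48)
D = 1190 (D = 1142 - 1*(-48) = 1142 + 48 = 1190)
G(-5/4)*D = -4*1190 = -4760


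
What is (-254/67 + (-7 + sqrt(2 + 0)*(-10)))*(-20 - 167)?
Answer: 135201/67 + 1870*sqrt(2) ≈ 4662.5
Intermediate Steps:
(-254/67 + (-7 + sqrt(2 + 0)*(-10)))*(-20 - 167) = (-254*1/67 + (-7 + sqrt(2)*(-10)))*(-187) = (-254/67 + (-7 - 10*sqrt(2)))*(-187) = (-723/67 - 10*sqrt(2))*(-187) = 135201/67 + 1870*sqrt(2)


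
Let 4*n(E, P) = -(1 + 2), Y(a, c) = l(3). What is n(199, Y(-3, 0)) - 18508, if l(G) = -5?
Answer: -74035/4 ≈ -18509.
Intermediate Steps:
Y(a, c) = -5
n(E, P) = -¾ (n(E, P) = (-(1 + 2))/4 = (-1*3)/4 = (¼)*(-3) = -¾)
n(199, Y(-3, 0)) - 18508 = -¾ - 18508 = -74035/4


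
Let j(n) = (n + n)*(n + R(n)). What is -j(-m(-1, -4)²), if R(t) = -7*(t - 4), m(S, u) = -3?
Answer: 1476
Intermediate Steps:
R(t) = 28 - 7*t (R(t) = -7*(-4 + t) = 28 - 7*t)
j(n) = 2*n*(28 - 6*n) (j(n) = (n + n)*(n + (28 - 7*n)) = (2*n)*(28 - 6*n) = 2*n*(28 - 6*n))
-j(-m(-1, -4)²) = -4*(-1*(-3)²)*(14 - (-3)*(-3)²) = -4*(-1*9)*(14 - (-3)*9) = -4*(-9)*(14 - 3*(-9)) = -4*(-9)*(14 + 27) = -4*(-9)*41 = -1*(-1476) = 1476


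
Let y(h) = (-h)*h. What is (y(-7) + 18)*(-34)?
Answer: 1054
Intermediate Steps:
y(h) = -h**2
(y(-7) + 18)*(-34) = (-1*(-7)**2 + 18)*(-34) = (-1*49 + 18)*(-34) = (-49 + 18)*(-34) = -31*(-34) = 1054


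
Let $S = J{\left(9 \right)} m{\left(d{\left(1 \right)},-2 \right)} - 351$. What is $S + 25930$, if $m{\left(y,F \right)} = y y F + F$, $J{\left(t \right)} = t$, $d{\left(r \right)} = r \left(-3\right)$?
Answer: $25399$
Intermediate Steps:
$d{\left(r \right)} = - 3 r$
$m{\left(y,F \right)} = F + F y^{2}$ ($m{\left(y,F \right)} = y^{2} F + F = F y^{2} + F = F + F y^{2}$)
$S = -531$ ($S = 9 \left(- 2 \left(1 + \left(\left(-3\right) 1\right)^{2}\right)\right) - 351 = 9 \left(- 2 \left(1 + \left(-3\right)^{2}\right)\right) - 351 = 9 \left(- 2 \left(1 + 9\right)\right) - 351 = 9 \left(\left(-2\right) 10\right) - 351 = 9 \left(-20\right) - 351 = -180 - 351 = -531$)
$S + 25930 = -531 + 25930 = 25399$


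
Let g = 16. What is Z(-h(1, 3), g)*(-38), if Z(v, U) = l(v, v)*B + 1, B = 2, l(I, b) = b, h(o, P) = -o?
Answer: -114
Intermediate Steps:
Z(v, U) = 1 + 2*v (Z(v, U) = v*2 + 1 = 2*v + 1 = 1 + 2*v)
Z(-h(1, 3), g)*(-38) = (1 + 2*(-(-1)))*(-38) = (1 + 2*(-1*(-1)))*(-38) = (1 + 2*1)*(-38) = (1 + 2)*(-38) = 3*(-38) = -114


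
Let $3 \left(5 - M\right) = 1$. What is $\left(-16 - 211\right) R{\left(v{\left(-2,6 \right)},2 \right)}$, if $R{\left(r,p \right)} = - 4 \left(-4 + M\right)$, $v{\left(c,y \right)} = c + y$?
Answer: $\frac{1816}{3} \approx 605.33$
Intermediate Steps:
$M = \frac{14}{3}$ ($M = 5 - \frac{1}{3} = \frac{14}{3} \approx 4.6667$)
$R{\left(r,p \right)} = - \frac{8}{3}$ ($R{\left(r,p \right)} = - 4 \left(-4 + \frac{14}{3}\right) = \left(-4\right) \frac{2}{3} = - \frac{8}{3}$)
$\left(-16 - 211\right) R{\left(v{\left(-2,6 \right)},2 \right)} = \left(-16 - 211\right) \left(- \frac{8}{3}\right) = \left(-227\right) \left(- \frac{8}{3}\right) = \frac{1816}{3}$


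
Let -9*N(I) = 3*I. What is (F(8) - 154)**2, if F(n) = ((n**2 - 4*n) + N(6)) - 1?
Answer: 15625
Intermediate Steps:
N(I) = -I/3
F(n) = -3 + n**2 - 4*n (F(n) = ((n**2 - 4*n) - 1/3*6) - 1 = ((n**2 - 4*n) - 2) - 1 = (-2 + n**2 - 4*n) - 1 = -3 + n**2 - 4*n)
(F(8) - 154)**2 = ((-3 + 8**2 - 4*8) - 154)**2 = ((-3 + 64 - 32) - 154)**2 = (29 - 154)**2 = (-125)**2 = 15625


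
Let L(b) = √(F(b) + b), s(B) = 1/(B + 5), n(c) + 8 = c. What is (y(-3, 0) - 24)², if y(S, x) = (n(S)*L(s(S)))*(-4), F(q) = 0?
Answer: 1544 - 1056*√2 ≈ 50.590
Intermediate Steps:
n(c) = -8 + c
s(B) = 1/(5 + B)
L(b) = √b (L(b) = √(0 + b) = √b)
y(S, x) = -4*√(1/(5 + S))*(-8 + S) (y(S, x) = ((-8 + S)*√(1/(5 + S)))*(-4) = (√(1/(5 + S))*(-8 + S))*(-4) = -4*√(1/(5 + S))*(-8 + S))
(y(-3, 0) - 24)² = (4*√(1/(5 - 3))*(8 - 1*(-3)) - 24)² = (4*√(1/2)*(8 + 3) - 24)² = (4*√(½)*11 - 24)² = (4*(√2/2)*11 - 24)² = (22*√2 - 24)² = (-24 + 22*√2)²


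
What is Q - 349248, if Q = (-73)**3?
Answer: -738265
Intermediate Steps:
Q = -389017
Q - 349248 = -389017 - 349248 = -738265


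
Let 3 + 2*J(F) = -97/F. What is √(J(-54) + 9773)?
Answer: √3166257/18 ≈ 98.855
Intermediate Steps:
J(F) = -3/2 - 97/(2*F) (J(F) = -3/2 + (-97/F)/2 = -3/2 - 97/(2*F))
√(J(-54) + 9773) = √((½)*(-97 - 3*(-54))/(-54) + 9773) = √((½)*(-1/54)*(-97 + 162) + 9773) = √((½)*(-1/54)*65 + 9773) = √(-65/108 + 9773) = √(1055419/108) = √3166257/18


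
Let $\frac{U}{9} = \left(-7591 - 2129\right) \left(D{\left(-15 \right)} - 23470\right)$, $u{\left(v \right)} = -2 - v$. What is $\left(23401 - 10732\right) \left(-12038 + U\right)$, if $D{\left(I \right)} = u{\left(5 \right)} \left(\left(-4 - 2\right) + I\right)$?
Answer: $25848358021338$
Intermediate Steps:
$D{\left(I \right)} = 42 - 7 I$ ($D{\left(I \right)} = \left(-2 - 5\right) \left(\left(-4 - 2\right) + I\right) = - 7 \left(-6 + I\right) = 42 - 7 I$)
$U = 2040296040$ ($U = 9 \left(-7591 - 2129\right) \left(\left(42 - -105\right) - 23470\right) = 9 \left(- 9720 \left(\left(42 + 105\right) - 23470\right)\right) = 9 \left(- 9720 \left(147 - 23470\right)\right) = 9 \left(\left(-9720\right) \left(-23323\right)\right) = 9 \cdot 226699560 = 2040296040$)
$\left(23401 - 10732\right) \left(-12038 + U\right) = \left(23401 - 10732\right) \left(-12038 + 2040296040\right) = 12669 \cdot 2040284002 = 25848358021338$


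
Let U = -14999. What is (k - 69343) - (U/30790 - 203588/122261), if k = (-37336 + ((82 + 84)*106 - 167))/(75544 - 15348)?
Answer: -7856452482334276443/113301398486620 ≈ -69341.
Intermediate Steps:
k = -19907/60196 (k = (-37336 + (166*106 - 167))/60196 = (-37336 + (17596 - 167))*(1/60196) = (-37336 + 17429)*(1/60196) = -19907*1/60196 = -19907/60196 ≈ -0.33070)
(k - 69343) - (U/30790 - 203588/122261) = (-19907/60196 - 69343) - (-14999/30790 - 203588/122261) = -4174191135/60196 - (-14999*1/30790 - 203588*1/122261) = -4174191135/60196 - (-14999/30790 - 203588/122261) = -4174191135/60196 - 1*(-8102267259/3764416190) = -4174191135/60196 + 8102267259/3764416190 = -7856452482334276443/113301398486620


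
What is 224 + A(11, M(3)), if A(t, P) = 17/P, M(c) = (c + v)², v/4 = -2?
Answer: 5617/25 ≈ 224.68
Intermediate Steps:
v = -8 (v = 4*(-2) = -8)
M(c) = (-8 + c)² (M(c) = (c - 8)² = (-8 + c)²)
224 + A(11, M(3)) = 224 + 17/((-8 + 3)²) = 224 + 17/((-5)²) = 224 + 17/25 = 5617/25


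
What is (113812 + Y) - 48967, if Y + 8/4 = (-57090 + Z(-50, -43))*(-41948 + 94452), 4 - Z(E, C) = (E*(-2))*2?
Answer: -3007679301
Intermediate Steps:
Z(E, C) = 4 + 4*E (Z(E, C) = 4 - E*(-2)*2 = 4 - (-2*E)*2 = 4 - (-4)*E = 4 + 4*E)
Y = -3007744146 (Y = -2 + (-57090 + (4 + 4*(-50)))*(-41948 + 94452) = -2 + (-57090 + (4 - 200))*52504 = -2 + (-57090 - 196)*52504 = -2 - 57286*52504 = -2 - 3007744144 = -3007744146)
(113812 + Y) - 48967 = (113812 - 3007744146) - 48967 = -3007630334 - 48967 = -3007679301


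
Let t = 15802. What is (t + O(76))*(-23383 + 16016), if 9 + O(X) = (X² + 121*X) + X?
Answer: -227205647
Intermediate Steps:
O(X) = -9 + X² + 122*X (O(X) = -9 + ((X² + 121*X) + X) = -9 + (X² + 122*X) = -9 + X² + 122*X)
(t + O(76))*(-23383 + 16016) = (15802 + (-9 + 76² + 122*76))*(-23383 + 16016) = (15802 + (-9 + 5776 + 9272))*(-7367) = (15802 + 15039)*(-7367) = 30841*(-7367) = -227205647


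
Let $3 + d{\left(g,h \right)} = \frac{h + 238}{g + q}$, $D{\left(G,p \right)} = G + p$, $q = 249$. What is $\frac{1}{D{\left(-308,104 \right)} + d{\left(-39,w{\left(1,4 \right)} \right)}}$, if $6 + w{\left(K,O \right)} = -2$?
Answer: $- \frac{21}{4324} \approx -0.0048566$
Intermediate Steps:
$w{\left(K,O \right)} = -8$ ($w{\left(K,O \right)} = -6 - 2 = -8$)
$d{\left(g,h \right)} = -3 + \frac{238 + h}{249 + g}$ ($d{\left(g,h \right)} = -3 + \frac{h + 238}{g + 249} = -3 + \frac{238 + h}{249 + g}$)
$\frac{1}{D{\left(-308,104 \right)} + d{\left(-39,w{\left(1,4 \right)} \right)}} = \frac{1}{\left(-308 + 104\right) + \frac{-509 - 8 - -117}{249 - 39}} = \frac{1}{-204 + \frac{-509 - 8 + 117}{210}} = \frac{1}{-204 + \frac{1}{210} \left(-400\right)} = \frac{1}{-204 - \frac{40}{21}} = \frac{1}{- \frac{4324}{21}} = - \frac{21}{4324}$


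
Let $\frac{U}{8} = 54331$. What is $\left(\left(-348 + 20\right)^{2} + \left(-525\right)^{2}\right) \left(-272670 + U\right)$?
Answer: $62071427402$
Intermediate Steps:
$U = 434648$ ($U = 8 \cdot 54331 = 434648$)
$\left(\left(-348 + 20\right)^{2} + \left(-525\right)^{2}\right) \left(-272670 + U\right) = \left(\left(-348 + 20\right)^{2} + \left(-525\right)^{2}\right) \left(-272670 + 434648\right) = \left(\left(-328\right)^{2} + 275625\right) 161978 = \left(107584 + 275625\right) 161978 = 383209 \cdot 161978 = 62071427402$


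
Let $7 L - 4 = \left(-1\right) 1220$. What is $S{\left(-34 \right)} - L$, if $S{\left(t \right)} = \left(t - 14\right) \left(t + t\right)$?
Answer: $\frac{24064}{7} \approx 3437.7$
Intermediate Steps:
$S{\left(t \right)} = 2 t \left(-14 + t\right)$ ($S{\left(t \right)} = \left(-14 + t\right) 2 t = 2 t \left(-14 + t\right)$)
$L = - \frac{1216}{7}$ ($L = \frac{4}{7} + \frac{\left(-1\right) 1220}{7} = \frac{4}{7} + \frac{1}{7} \left(-1220\right) = \frac{4}{7} - \frac{1220}{7} = - \frac{1216}{7} \approx -173.71$)
$S{\left(-34 \right)} - L = 2 \left(-34\right) \left(-14 - 34\right) - - \frac{1216}{7} = 2 \left(-34\right) \left(-48\right) + \frac{1216}{7} = 3264 + \frac{1216}{7} = \frac{24064}{7}$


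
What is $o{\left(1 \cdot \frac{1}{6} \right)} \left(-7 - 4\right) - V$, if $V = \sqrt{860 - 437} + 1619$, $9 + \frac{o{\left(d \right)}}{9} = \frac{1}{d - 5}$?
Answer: $- \frac{20518}{29} - 3 \sqrt{47} \approx -728.08$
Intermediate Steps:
$o{\left(d \right)} = -81 + \frac{9}{-5 + d}$ ($o{\left(d \right)} = -81 + \frac{9}{d - 5} = -81 + \frac{9}{-5 + d}$)
$V = 1619 + 3 \sqrt{47}$ ($V = \sqrt{423} + 1619 = 3 \sqrt{47} + 1619 = 1619 + 3 \sqrt{47} \approx 1639.6$)
$o{\left(1 \cdot \frac{1}{6} \right)} \left(-7 - 4\right) - V = \frac{9 \left(46 - 9 \cdot 1 \cdot \frac{1}{6}\right)}{-5 + 1 \cdot \frac{1}{6}} \left(-7 - 4\right) - \left(1619 + 3 \sqrt{47}\right) = \frac{9 \left(46 - 9 \cdot 1 \cdot \frac{1}{6}\right)}{-5 + 1 \cdot \frac{1}{6}} \left(-11\right) - \left(1619 + 3 \sqrt{47}\right) = \frac{9 \left(46 - \frac{3}{2}\right)}{-5 + \frac{1}{6}} \left(-11\right) - \left(1619 + 3 \sqrt{47}\right) = \frac{9 \left(46 - \frac{3}{2}\right)}{- \frac{29}{6}} \left(-11\right) - \left(1619 + 3 \sqrt{47}\right) = 9 \left(- \frac{6}{29}\right) \frac{89}{2} \left(-11\right) - \left(1619 + 3 \sqrt{47}\right) = \left(- \frac{2403}{29}\right) \left(-11\right) - \left(1619 + 3 \sqrt{47}\right) = \frac{26433}{29} - \left(1619 + 3 \sqrt{47}\right) = - \frac{20518}{29} - 3 \sqrt{47}$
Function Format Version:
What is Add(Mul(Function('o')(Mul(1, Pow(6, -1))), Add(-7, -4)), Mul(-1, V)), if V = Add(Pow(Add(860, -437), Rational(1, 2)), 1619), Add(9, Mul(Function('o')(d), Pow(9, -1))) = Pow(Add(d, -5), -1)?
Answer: Add(Rational(-20518, 29), Mul(-3, Pow(47, Rational(1, 2)))) ≈ -728.08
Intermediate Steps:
Function('o')(d) = Add(-81, Mul(9, Pow(Add(-5, d), -1))) (Function('o')(d) = Add(-81, Mul(9, Pow(Add(d, -5), -1))) = Add(-81, Mul(9, Pow(Add(-5, d), -1))))
V = Add(1619, Mul(3, Pow(47, Rational(1, 2)))) (V = Add(Pow(423, Rational(1, 2)), 1619) = Add(Mul(3, Pow(47, Rational(1, 2))), 1619) = Add(1619, Mul(3, Pow(47, Rational(1, 2)))) ≈ 1639.6)
Add(Mul(Function('o')(Mul(1, Pow(6, -1))), Add(-7, -4)), Mul(-1, V)) = Add(Mul(Mul(9, Pow(Add(-5, Mul(1, Pow(6, -1))), -1), Add(46, Mul(-9, Mul(1, Pow(6, -1))))), Add(-7, -4)), Mul(-1, Add(1619, Mul(3, Pow(47, Rational(1, 2)))))) = Add(Mul(Mul(9, Pow(Add(-5, Mul(1, Rational(1, 6))), -1), Add(46, Mul(-9, Mul(1, Rational(1, 6))))), -11), Add(-1619, Mul(-3, Pow(47, Rational(1, 2))))) = Add(Mul(Mul(9, Pow(Add(-5, Rational(1, 6)), -1), Add(46, Mul(-9, Rational(1, 6)))), -11), Add(-1619, Mul(-3, Pow(47, Rational(1, 2))))) = Add(Mul(Mul(9, Pow(Rational(-29, 6), -1), Add(46, Rational(-3, 2))), -11), Add(-1619, Mul(-3, Pow(47, Rational(1, 2))))) = Add(Mul(Mul(9, Rational(-6, 29), Rational(89, 2)), -11), Add(-1619, Mul(-3, Pow(47, Rational(1, 2))))) = Add(Mul(Rational(-2403, 29), -11), Add(-1619, Mul(-3, Pow(47, Rational(1, 2))))) = Add(Rational(26433, 29), Add(-1619, Mul(-3, Pow(47, Rational(1, 2))))) = Add(Rational(-20518, 29), Mul(-3, Pow(47, Rational(1, 2))))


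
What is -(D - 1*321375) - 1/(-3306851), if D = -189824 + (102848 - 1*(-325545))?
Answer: 273827103907/3306851 ≈ 82806.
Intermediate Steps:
D = 238569 (D = -189824 + (102848 + 325545) = -189824 + 428393 = 238569)
-(D - 1*321375) - 1/(-3306851) = -(238569 - 1*321375) - 1/(-3306851) = -(238569 - 321375) - 1*(-1/3306851) = -1*(-82806) + 1/3306851 = 82806 + 1/3306851 = 273827103907/3306851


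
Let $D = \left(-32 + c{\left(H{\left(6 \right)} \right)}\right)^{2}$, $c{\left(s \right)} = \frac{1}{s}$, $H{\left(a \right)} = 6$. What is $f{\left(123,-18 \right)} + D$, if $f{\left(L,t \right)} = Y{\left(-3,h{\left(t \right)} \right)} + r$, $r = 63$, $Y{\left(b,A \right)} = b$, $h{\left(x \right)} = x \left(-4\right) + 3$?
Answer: $\frac{38641}{36} \approx 1073.4$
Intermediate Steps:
$h{\left(x \right)} = 3 - 4 x$ ($h{\left(x \right)} = - 4 x + 3 = 3 - 4 x$)
$D = \frac{36481}{36}$ ($D = \left(-32 + \frac{1}{6}\right)^{2} = \left(- \frac{191}{6}\right)^{2} = \frac{36481}{36} \approx 1013.4$)
$f{\left(L,t \right)} = 60$ ($f{\left(L,t \right)} = -3 + 63 = 60$)
$f{\left(123,-18 \right)} + D = 60 + \frac{36481}{36} = \frac{38641}{36}$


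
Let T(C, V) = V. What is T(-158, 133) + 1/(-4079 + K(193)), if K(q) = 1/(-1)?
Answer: 542639/4080 ≈ 133.00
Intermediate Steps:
K(q) = -1
T(-158, 133) + 1/(-4079 + K(193)) = 133 + 1/(-4079 - 1) = 133 + 1/(-4080) = 133 - 1/4080 = 542639/4080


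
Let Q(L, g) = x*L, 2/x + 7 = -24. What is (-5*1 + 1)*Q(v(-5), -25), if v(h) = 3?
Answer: 24/31 ≈ 0.77419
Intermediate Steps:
x = -2/31 (x = 2/(-7 - 24) = 2/(-31) = 2*(-1/31) = -2/31 ≈ -0.064516)
Q(L, g) = -2*L/31
(-5*1 + 1)*Q(v(-5), -25) = (-5*1 + 1)*(-2/31*3) = (-5 + 1)*(-6/31) = -4*(-6/31) = 24/31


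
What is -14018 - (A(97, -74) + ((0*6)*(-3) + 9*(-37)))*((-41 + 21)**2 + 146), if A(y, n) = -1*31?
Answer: 184726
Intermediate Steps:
A(y, n) = -31
-14018 - (A(97, -74) + ((0*6)*(-3) + 9*(-37)))*((-41 + 21)**2 + 146) = -14018 - (-31 + ((0*6)*(-3) + 9*(-37)))*((-41 + 21)**2 + 146) = -14018 - (-31 + (0*(-3) - 333))*((-20)**2 + 146) = -14018 - (-31 + (0 - 333))*(400 + 146) = -14018 - (-31 - 333)*546 = -14018 - (-364)*546 = -14018 - 1*(-198744) = -14018 + 198744 = 184726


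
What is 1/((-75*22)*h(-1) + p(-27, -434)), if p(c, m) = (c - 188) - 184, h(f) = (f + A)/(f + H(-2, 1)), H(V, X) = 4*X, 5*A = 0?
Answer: 1/151 ≈ 0.0066225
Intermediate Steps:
A = 0 (A = (1/5)*0 = 0)
h(f) = f/(4 + f) (h(f) = (f + 0)/(f + 4*1) = f/(f + 4) = f/(4 + f))
p(c, m) = -372 + c (p(c, m) = (-188 + c) - 184 = -372 + c)
1/((-75*22)*h(-1) + p(-27, -434)) = 1/((-75*22)*(-1/(4 - 1)) + (-372 - 27)) = 1/(-(-1650)/3 - 399) = 1/(-1650*(-1/3) - 399) = 1/(550 - 399) = 1/151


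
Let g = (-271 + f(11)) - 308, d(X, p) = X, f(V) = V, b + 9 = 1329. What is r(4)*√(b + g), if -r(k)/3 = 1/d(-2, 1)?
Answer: 6*√47 ≈ 41.134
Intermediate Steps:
b = 1320 (b = -9 + 1329 = 1320)
g = -568 (g = (-271 + 11) - 308 = -260 - 308 = -568)
r(k) = 3/2 (r(k) = -3/(-2) = -3*(-½) = 3/2)
r(4)*√(b + g) = 3*√(1320 - 568)/2 = 3*√752/2 = 3*(4*√47)/2 = 6*√47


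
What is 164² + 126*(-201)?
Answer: 1570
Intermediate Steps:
164² + 126*(-201) = 26896 - 25326 = 1570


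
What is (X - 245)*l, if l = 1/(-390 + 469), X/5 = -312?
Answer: -1805/79 ≈ -22.848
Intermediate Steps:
X = -1560 (X = 5*(-312) = -1560)
l = 1/79 ≈ 0.012658
(X - 245)*l = (-1560 - 245)*(1/79) = -1805*1/79 = -1805/79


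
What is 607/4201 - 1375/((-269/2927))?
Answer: 16907612908/1130069 ≈ 14962.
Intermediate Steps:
607/4201 - 1375/((-269/2927)) = 607*(1/4201) - 1375/((-269*1/2927)) = 607/4201 - 1375/(-269/2927) = 607/4201 - 1375*(-2927/269) = 607/4201 + 4024625/269 = 16907612908/1130069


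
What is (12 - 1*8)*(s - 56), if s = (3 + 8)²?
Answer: 260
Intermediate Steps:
s = 121 (s = 11² = 121)
(12 - 1*8)*(s - 56) = (12 - 1*8)*(121 - 56) = (12 - 8)*65 = 4*65 = 260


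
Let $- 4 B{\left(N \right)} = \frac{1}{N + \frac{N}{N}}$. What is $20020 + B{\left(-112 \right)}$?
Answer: $\frac{8888881}{444} \approx 20020.0$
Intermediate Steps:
$B{\left(N \right)} = - \frac{1}{4 \left(1 + N\right)}$ ($B{\left(N \right)} = - \frac{1}{4 \left(N + \frac{N}{N}\right)} = - \frac{1}{4 \left(N + 1\right)} = - \frac{1}{4 \left(1 + N\right)}$)
$20020 + B{\left(-112 \right)} = 20020 - \frac{1}{4 + 4 \left(-112\right)} = 20020 - \frac{1}{4 - 448} = 20020 - \frac{1}{-444} = 20020 - - \frac{1}{444} = 20020 + \frac{1}{444} = \frac{8888881}{444}$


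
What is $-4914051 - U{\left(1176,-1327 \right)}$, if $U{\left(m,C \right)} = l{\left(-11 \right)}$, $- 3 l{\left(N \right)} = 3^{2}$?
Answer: $-4914048$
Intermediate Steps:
$l{\left(N \right)} = -3$ ($l{\left(N \right)} = - \frac{3^{2}}{3} = \left(- \frac{1}{3}\right) 9 = -3$)
$U{\left(m,C \right)} = -3$
$-4914051 - U{\left(1176,-1327 \right)} = -4914051 - -3 = -4914051 + 3 = -4914048$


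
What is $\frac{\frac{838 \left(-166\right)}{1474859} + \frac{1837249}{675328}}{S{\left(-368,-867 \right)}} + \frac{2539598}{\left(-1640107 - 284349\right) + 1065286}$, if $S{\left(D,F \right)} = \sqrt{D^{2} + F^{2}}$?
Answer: $- \frac{1269799}{429585} + \frac{2615739695467 \sqrt{887113}}{883576593887422976} \approx -2.9531$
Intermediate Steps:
$\frac{\frac{838 \left(-166\right)}{1474859} + \frac{1837249}{675328}}{S{\left(-368,-867 \right)}} + \frac{2539598}{\left(-1640107 - 284349\right) + 1065286} = \frac{\frac{838 \left(-166\right)}{1474859} + \frac{1837249}{675328}}{\sqrt{\left(-368\right)^{2} + \left(-867\right)^{2}}} + \frac{2539598}{\left(-1640107 - 284349\right) + 1065286} = \frac{\left(-139108\right) \frac{1}{1474859} + 1837249 \cdot \frac{1}{675328}}{\sqrt{135424 + 751689}} + \frac{2539598}{-1924456 + 1065286} = \frac{- \frac{139108}{1474859} + \frac{1837249}{675328}}{\sqrt{887113}} + \frac{2539598}{-859170} = \frac{2615739695467 \frac{\sqrt{887113}}{887113}}{996013578752} + 2539598 \left(- \frac{1}{859170}\right) = \frac{2615739695467 \sqrt{887113}}{883576593887422976} - \frac{1269799}{429585} = - \frac{1269799}{429585} + \frac{2615739695467 \sqrt{887113}}{883576593887422976}$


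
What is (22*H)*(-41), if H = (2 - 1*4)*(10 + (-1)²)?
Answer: 19844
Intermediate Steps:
H = -22 (H = (2 - 4)*(10 + 1) = -2*11 = -22)
(22*H)*(-41) = (22*(-22))*(-41) = -484*(-41) = 19844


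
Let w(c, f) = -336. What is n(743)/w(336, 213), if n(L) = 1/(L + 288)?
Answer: -1/346416 ≈ -2.8867e-6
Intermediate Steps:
n(L) = 1/(288 + L)
n(743)/w(336, 213) = 1/((288 + 743)*(-336)) = -1/336/1031 = (1/1031)*(-1/336) = -1/346416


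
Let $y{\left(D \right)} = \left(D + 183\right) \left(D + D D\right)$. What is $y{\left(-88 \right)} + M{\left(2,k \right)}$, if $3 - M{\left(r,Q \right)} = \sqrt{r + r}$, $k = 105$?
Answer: $727321$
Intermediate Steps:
$M{\left(r,Q \right)} = 3 - \sqrt{2} \sqrt{r}$ ($M{\left(r,Q \right)} = 3 - \sqrt{r + r} = 3 - \sqrt{2 r} = 3 - \sqrt{2} \sqrt{r}$)
$y{\left(D \right)} = \left(183 + D\right) \left(D + D^{2}\right)$
$y{\left(-88 \right)} + M{\left(2,k \right)} = - 88 \left(183 + \left(-88\right)^{2} + 184 \left(-88\right)\right) + \left(3 - \sqrt{2} \sqrt{2}\right) = - 88 \left(183 + 7744 - 16192\right) + \left(3 - 2\right) = \left(-88\right) \left(-8265\right) + 1 = 727320 + 1 = 727321$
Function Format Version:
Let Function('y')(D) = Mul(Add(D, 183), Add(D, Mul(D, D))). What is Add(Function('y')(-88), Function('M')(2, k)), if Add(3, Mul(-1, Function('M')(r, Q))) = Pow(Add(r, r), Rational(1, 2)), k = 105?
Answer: 727321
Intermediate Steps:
Function('M')(r, Q) = Add(3, Mul(-1, Pow(2, Rational(1, 2)), Pow(r, Rational(1, 2)))) (Function('M')(r, Q) = Add(3, Mul(-1, Pow(Add(r, r), Rational(1, 2)))) = Add(3, Mul(-1, Pow(Mul(2, r), Rational(1, 2)))) = Add(3, Mul(-1, Mul(Pow(2, Rational(1, 2)), Pow(r, Rational(1, 2))))) = Add(3, Mul(-1, Pow(2, Rational(1, 2)), Pow(r, Rational(1, 2)))))
Function('y')(D) = Mul(Add(183, D), Add(D, Pow(D, 2)))
Add(Function('y')(-88), Function('M')(2, k)) = Add(Mul(-88, Add(183, Pow(-88, 2), Mul(184, -88))), Add(3, Mul(-1, Pow(2, Rational(1, 2)), Pow(2, Rational(1, 2))))) = Add(Mul(-88, Add(183, 7744, -16192)), Add(3, -2)) = Add(Mul(-88, -8265), 1) = Add(727320, 1) = 727321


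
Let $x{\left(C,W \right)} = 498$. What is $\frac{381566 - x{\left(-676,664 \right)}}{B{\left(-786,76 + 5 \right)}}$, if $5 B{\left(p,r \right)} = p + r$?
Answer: $- \frac{381068}{141} \approx -2702.6$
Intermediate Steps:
$B{\left(p,r \right)} = \frac{p}{5} + \frac{r}{5}$ ($B{\left(p,r \right)} = \frac{p + r}{5} = \frac{p}{5} + \frac{r}{5}$)
$\frac{381566 - x{\left(-676,664 \right)}}{B{\left(-786,76 + 5 \right)}} = \frac{381566 - 498}{\frac{1}{5} \left(-786\right) + \frac{76 + 5}{5}} = \frac{381566 - 498}{- \frac{786}{5} + \frac{1}{5} \cdot 81} = \frac{381068}{- \frac{786}{5} + \frac{81}{5}} = \frac{381068}{-141} = 381068 \left(- \frac{1}{141}\right) = - \frac{381068}{141}$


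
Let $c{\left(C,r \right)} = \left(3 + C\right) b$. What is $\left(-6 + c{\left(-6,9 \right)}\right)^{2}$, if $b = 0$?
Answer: $36$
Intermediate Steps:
$c{\left(C,r \right)} = 0$ ($c{\left(C,r \right)} = \left(3 + C\right) 0 = 0$)
$\left(-6 + c{\left(-6,9 \right)}\right)^{2} = \left(-6 + 0\right)^{2} = \left(-6\right)^{2} = 36$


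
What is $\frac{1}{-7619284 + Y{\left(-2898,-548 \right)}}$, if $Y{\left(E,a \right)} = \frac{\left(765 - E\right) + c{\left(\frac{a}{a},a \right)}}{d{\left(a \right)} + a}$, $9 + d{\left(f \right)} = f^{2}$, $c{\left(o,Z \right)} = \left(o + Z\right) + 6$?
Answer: $- \frac{42821}{326265359718} \approx -1.3125 \cdot 10^{-7}$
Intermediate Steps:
$c{\left(o,Z \right)} = 6 + Z + o$ ($c{\left(o,Z \right)} = \left(Z + o\right) + 6 = 6 + Z + o$)
$d{\left(f \right)} = -9 + f^{2}$
$Y{\left(E,a \right)} = \frac{772 + a - E}{-9 + a + a^{2}}$ ($Y{\left(E,a \right)} = \frac{\left(765 - E\right) + \left(6 + a + \frac{a}{a}\right)}{\left(-9 + a^{2}\right) + a} = \frac{\left(765 - E\right) + \left(6 + a + 1\right)}{-9 + a + a^{2}} = \frac{\left(765 - E\right) + \left(7 + a\right)}{-9 + a + a^{2}} = \frac{772 + a - E}{-9 + a + a^{2}}$)
$\frac{1}{-7619284 + Y{\left(-2898,-548 \right)}} = \frac{1}{-7619284 + \frac{772 - 548 - -2898}{-9 - 548 + \left(-548\right)^{2}}} = \frac{1}{-7619284 + \frac{772 - 548 + 2898}{-9 - 548 + 300304}} = \frac{1}{-7619284 + \frac{1}{299747} \cdot 3122} = \frac{1}{-7619284 + \frac{446}{42821}} = \frac{1}{- \frac{326265359718}{42821}} = - \frac{42821}{326265359718}$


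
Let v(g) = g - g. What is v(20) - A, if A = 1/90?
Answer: -1/90 ≈ -0.011111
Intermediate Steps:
A = 1/90 ≈ 0.011111
v(g) = 0
v(20) - A = 0 - 1*1/90 = 0 - 1/90 = -1/90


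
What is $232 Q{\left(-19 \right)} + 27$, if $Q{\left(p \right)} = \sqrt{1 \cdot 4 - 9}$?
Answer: $27 + 232 i \sqrt{5} \approx 27.0 + 518.77 i$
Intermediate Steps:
$Q{\left(p \right)} = i \sqrt{5}$ ($Q{\left(p \right)} = \sqrt{4 - 9} = \sqrt{-5} = i \sqrt{5}$)
$232 Q{\left(-19 \right)} + 27 = 232 i \sqrt{5} + 27 = 27 + 232 i \sqrt{5}$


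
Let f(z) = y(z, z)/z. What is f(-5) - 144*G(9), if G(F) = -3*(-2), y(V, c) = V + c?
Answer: -862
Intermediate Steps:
G(F) = 6
f(z) = 2 (f(z) = (z + z)/z = (2*z)/z = 2)
f(-5) - 144*G(9) = 2 - 144*6 = 2 - 864 = -862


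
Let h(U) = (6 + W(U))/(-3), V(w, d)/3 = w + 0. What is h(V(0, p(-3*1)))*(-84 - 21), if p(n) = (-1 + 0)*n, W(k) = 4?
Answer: 350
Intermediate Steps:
p(n) = -n
V(w, d) = 3*w (V(w, d) = 3*(w + 0) = 3*w)
h(U) = -10/3 (h(U) = (6 + 4)/(-3) = -⅓*10 = -10/3)
h(V(0, p(-3*1)))*(-84 - 21) = -10*(-84 - 21)/3 = -10/3*(-105) = 350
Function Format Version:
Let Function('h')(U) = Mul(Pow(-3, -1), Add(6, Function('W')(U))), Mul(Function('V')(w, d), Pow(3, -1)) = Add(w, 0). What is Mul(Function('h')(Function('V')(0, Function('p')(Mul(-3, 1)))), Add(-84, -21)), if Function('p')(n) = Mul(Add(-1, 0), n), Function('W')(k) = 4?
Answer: 350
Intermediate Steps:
Function('p')(n) = Mul(-1, n)
Function('V')(w, d) = Mul(3, w) (Function('V')(w, d) = Mul(3, Add(w, 0)) = Mul(3, w))
Function('h')(U) = Rational(-10, 3) (Function('h')(U) = Mul(Pow(-3, -1), Add(6, 4)) = Mul(Rational(-1, 3), 10) = Rational(-10, 3))
Mul(Function('h')(Function('V')(0, Function('p')(Mul(-3, 1)))), Add(-84, -21)) = Mul(Rational(-10, 3), Add(-84, -21)) = Mul(Rational(-10, 3), -105) = 350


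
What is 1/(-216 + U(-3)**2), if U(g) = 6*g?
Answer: 1/108 ≈ 0.0092593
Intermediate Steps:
1/(-216 + U(-3)**2) = 1/(-216 + (6*(-3))**2) = 1/(-216 + (-18)**2) = 1/(-216 + 324) = 1/108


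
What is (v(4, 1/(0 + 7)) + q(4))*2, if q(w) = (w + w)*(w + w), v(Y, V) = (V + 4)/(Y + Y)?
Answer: 3613/28 ≈ 129.04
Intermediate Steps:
v(Y, V) = (4 + V)/(2*Y) (v(Y, V) = (4 + V)/((2*Y)) = (4 + V)*(1/(2*Y)) = (4 + V)/(2*Y))
q(w) = 4*w² (q(w) = (2*w)*(2*w) = 4*w²)
(v(4, 1/(0 + 7)) + q(4))*2 = ((½)*(4 + 1/(0 + 7))/4 + 4*4²)*2 = ((½)*(¼)*(4 + 1/7) + 4*16)*2 = ((½)*(¼)*(4 + ⅐) + 64)*2 = ((½)*(¼)*(29/7) + 64)*2 = (29/56 + 64)*2 = (3613/56)*2 = 3613/28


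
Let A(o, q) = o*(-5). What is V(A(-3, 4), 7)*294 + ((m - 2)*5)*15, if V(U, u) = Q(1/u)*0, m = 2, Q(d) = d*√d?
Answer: 0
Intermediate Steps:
Q(d) = d^(3/2)
A(o, q) = -5*o
V(U, u) = 0 (V(U, u) = (1/u)^(3/2)*0 = 0)
V(A(-3, 4), 7)*294 + ((m - 2)*5)*15 = 0*294 + ((2 - 2)*5)*15 = 0 + (0*5)*15 = 0 + 0*15 = 0 + 0 = 0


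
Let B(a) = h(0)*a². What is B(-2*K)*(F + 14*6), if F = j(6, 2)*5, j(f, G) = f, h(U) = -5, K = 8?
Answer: -145920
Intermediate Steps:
F = 30 (F = 6*5 = 30)
B(a) = -5*a²
B(-2*K)*(F + 14*6) = (-5*(-2*8)²)*(30 + 14*6) = (-5*(-16)²)*(30 + 84) = -5*256*114 = -1280*114 = -145920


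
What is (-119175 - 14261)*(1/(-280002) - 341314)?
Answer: 6376146030201622/140001 ≈ 4.5544e+10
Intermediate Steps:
(-119175 - 14261)*(1/(-280002) - 341314) = -133436*(-1/280002 - 341314) = -133436*(-95568602629/280002) = 6376146030201622/140001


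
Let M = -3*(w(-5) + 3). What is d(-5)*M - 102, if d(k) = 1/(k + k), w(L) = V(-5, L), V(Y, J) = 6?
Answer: -993/10 ≈ -99.300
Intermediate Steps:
w(L) = 6
d(k) = 1/(2*k)
M = -27 (M = -3*(6 + 3) = -3*9 = -27)
d(-5)*M - 102 = ((½)/(-5))*(-27) - 102 = ((½)*(-⅕))*(-27) - 102 = -⅒*(-27) - 102 = 27/10 - 102 = -993/10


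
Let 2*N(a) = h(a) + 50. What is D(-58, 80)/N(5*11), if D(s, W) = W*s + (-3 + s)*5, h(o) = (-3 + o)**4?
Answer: -4945/3655833 ≈ -0.0013526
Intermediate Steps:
N(a) = 25 + (-3 + a)**4/2 (N(a) = ((-3 + a)**4 + 50)/2 = (50 + (-3 + a)**4)/2 = 25 + (-3 + a)**4/2)
D(s, W) = -15 + 5*s + W*s (D(s, W) = W*s + (-15 + 5*s) = -15 + 5*s + W*s)
D(-58, 80)/N(5*11) = (-15 + 5*(-58) + 80*(-58))/(25 + (-3 + 5*11)**4/2) = (-15 - 290 - 4640)/(25 + (-3 + 55)**4/2) = -4945/(25 + (1/2)*52**4) = -4945/(25 + (1/2)*7311616) = -4945/(25 + 3655808) = -4945/3655833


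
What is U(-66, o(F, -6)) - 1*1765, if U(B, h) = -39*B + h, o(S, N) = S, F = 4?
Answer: 813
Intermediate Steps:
U(B, h) = h - 39*B
U(-66, o(F, -6)) - 1*1765 = (4 - 39*(-66)) - 1*1765 = (4 + 2574) - 1765 = 2578 - 1765 = 813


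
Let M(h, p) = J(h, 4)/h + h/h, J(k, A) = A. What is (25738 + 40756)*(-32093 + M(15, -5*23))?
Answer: -32008615744/15 ≈ -2.1339e+9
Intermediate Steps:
M(h, p) = 1 + 4/h (M(h, p) = 4/h + h/h = 4/h + 1 = 1 + 4/h)
(25738 + 40756)*(-32093 + M(15, -5*23)) = (25738 + 40756)*(-32093 + (4 + 15)/15) = 66494*(-32093 + (1/15)*19) = 66494*(-32093 + 19/15) = 66494*(-481376/15) = -32008615744/15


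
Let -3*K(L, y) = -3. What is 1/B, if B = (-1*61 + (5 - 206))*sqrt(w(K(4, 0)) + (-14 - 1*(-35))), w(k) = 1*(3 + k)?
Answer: -1/1310 ≈ -0.00076336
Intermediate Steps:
K(L, y) = 1 (K(L, y) = -1/3*(-3) = 1)
w(k) = 3 + k
B = -1310 (B = (-1*61 + (5 - 206))*sqrt((3 + 1) + (-14 - 1*(-35))) = (-61 - 201)*sqrt(4 + (-14 + 35)) = -262*sqrt(4 + 21) = -262*sqrt(25) = -262*5 = -1310)
1/B = 1/(-1310) = -1/1310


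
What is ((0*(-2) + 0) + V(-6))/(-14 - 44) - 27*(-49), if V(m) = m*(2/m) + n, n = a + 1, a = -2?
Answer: 76733/58 ≈ 1323.0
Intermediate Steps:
n = -1 (n = -2 + 1 = -1)
V(m) = 1 (V(m) = m*(2/m) - 1 = 2 - 1 = 1)
((0*(-2) + 0) + V(-6))/(-14 - 44) - 27*(-49) = ((0*(-2) + 0) + 1)/(-14 - 44) - 27*(-49) = ((0 + 0) + 1)/(-58) + 1323 = (0 + 1)*(-1/58) + 1323 = 1*(-1/58) + 1323 = -1/58 + 1323 = 76733/58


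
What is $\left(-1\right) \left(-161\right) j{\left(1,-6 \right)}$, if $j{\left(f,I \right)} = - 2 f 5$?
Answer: $-1610$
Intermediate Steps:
$j{\left(f,I \right)} = - 10 f$
$\left(-1\right) \left(-161\right) j{\left(1,-6 \right)} = \left(-1\right) \left(-161\right) \left(\left(-10\right) 1\right) = 161 \left(-10\right) = -1610$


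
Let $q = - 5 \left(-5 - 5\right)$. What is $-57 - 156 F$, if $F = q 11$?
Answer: $-85857$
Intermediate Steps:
$q = 50$ ($q = \left(-5\right) \left(-10\right) = 50$)
$F = 550$ ($F = 50 \cdot 11 = 550$)
$-57 - 156 F = -57 - 85800 = -85857$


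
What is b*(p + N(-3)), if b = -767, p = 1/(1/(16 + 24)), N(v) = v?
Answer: -28379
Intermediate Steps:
p = 40 (p = 1/(1/40) = 40)
b*(p + N(-3)) = -767*(40 - 3) = -767*37 = -28379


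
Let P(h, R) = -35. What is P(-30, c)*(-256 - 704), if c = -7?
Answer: 33600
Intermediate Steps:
P(-30, c)*(-256 - 704) = -35*(-256 - 704) = -35*(-960) = 33600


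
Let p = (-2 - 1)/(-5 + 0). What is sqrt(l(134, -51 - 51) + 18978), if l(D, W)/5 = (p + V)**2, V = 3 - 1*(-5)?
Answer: sqrt(483695)/5 ≈ 139.10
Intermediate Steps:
V = 8 (V = 3 + 5 = 8)
p = 3/5 (p = -3/(-5) = -3*(-1/5) = 3/5 ≈ 0.60000)
l(D, W) = 1849/5 (l(D, W) = 5*(3/5 + 8)**2 = 5*(43/5)**2 = 5*(1849/25) = 1849/5)
sqrt(l(134, -51 - 51) + 18978) = sqrt(1849/5 + 18978) = sqrt(96739/5) = sqrt(483695)/5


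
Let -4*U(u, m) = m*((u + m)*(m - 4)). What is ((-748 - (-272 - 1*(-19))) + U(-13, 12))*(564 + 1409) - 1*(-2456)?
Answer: -926827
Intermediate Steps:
U(u, m) = -m*(-4 + m)*(m + u)/4 (U(u, m) = -m*(u + m)*(m - 4)/4 = -m*(m + u)*(-4 + m)/4 = -m*(-4 + m)*(m + u)/4)
((-748 - (-272 - 1*(-19))) + U(-13, 12))*(564 + 1409) - 1*(-2456) = ((-748 - (-272 - 1*(-19))) + (¼)*12*(-1*12² + 4*12 + 4*(-13) - 1*12*(-13)))*(564 + 1409) - 1*(-2456) = ((-748 - (-272 + 19)) + (¼)*12*(-1*144 + 48 - 52 + 156))*1973 + 2456 = ((-748 - 1*(-253)) + (¼)*12*(-144 + 48 - 52 + 156))*1973 + 2456 = ((-748 + 253) + (¼)*12*8)*1973 + 2456 = (-495 + 24)*1973 + 2456 = -471*1973 + 2456 = -929283 + 2456 = -926827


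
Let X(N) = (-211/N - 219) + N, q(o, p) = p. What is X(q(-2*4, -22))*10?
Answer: -25455/11 ≈ -2314.1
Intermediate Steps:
X(N) = -219 + N - 211/N (X(N) = (-219 - 211/N) + N = -219 + N - 211/N)
X(q(-2*4, -22))*10 = (-219 - 22 - 211/(-22))*10 = (-219 - 22 - 211*(-1/22))*10 = (-219 - 22 + 211/22)*10 = -5091/22*10 = -25455/11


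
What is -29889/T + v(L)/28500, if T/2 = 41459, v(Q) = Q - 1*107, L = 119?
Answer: -70903457/196930250 ≈ -0.36004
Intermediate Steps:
v(Q) = -107 + Q (v(Q) = Q - 107 = -107 + Q)
T = 82918 (T = 2*41459 = 82918)
-29889/T + v(L)/28500 = -29889/82918 + (-107 + 119)/28500 = -29889*1/82918 + 12*(1/28500) = -29889/82918 + 1/2375 = -70903457/196930250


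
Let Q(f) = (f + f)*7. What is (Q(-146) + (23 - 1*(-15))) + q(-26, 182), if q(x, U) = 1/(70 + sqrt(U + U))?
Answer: -649939/324 - sqrt(91)/2268 ≈ -2006.0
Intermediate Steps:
q(x, U) = 1/(70 + sqrt(2)*sqrt(U)) (q(x, U) = 1/(70 + sqrt(2*U)) = 1/(70 + sqrt(2)*sqrt(U)))
Q(f) = 14*f (Q(f) = (2*f)*7 = 14*f)
(Q(-146) + (23 - 1*(-15))) + q(-26, 182) = (14*(-146) + (23 - 1*(-15))) + 1/(70 + sqrt(2)*sqrt(182)) = (-2044 + (23 + 15)) + 1/(70 + 2*sqrt(91)) = (-2044 + 38) + 1/(70 + 2*sqrt(91)) = -2006 + 1/(70 + 2*sqrt(91))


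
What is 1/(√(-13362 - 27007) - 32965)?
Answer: -32965/1086731594 - I*√40369/1086731594 ≈ -3.0334e-5 - 1.8489e-7*I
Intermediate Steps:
1/(√(-13362 - 27007) - 32965) = 1/(√(-40369) - 32965) = 1/(I*√40369 - 32965) = 1/(-32965 + I*√40369)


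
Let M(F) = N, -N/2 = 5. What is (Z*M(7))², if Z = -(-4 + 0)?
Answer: 1600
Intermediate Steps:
N = -10 (N = -2*5 = -10)
M(F) = -10
Z = 4 (Z = -1*(-4) = 4)
(Z*M(7))² = (4*(-10))² = (-40)² = 1600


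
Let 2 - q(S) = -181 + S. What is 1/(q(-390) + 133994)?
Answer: 1/134567 ≈ 7.4312e-6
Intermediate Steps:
q(S) = 183 - S (q(S) = 2 - (-181 + S) = 2 + (181 - S) = 183 - S)
1/(q(-390) + 133994) = 1/((183 - 1*(-390)) + 133994) = 1/((183 + 390) + 133994) = 1/(573 + 133994) = 1/134567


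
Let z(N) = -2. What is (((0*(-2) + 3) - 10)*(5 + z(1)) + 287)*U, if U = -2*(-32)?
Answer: 17024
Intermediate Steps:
U = 64
(((0*(-2) + 3) - 10)*(5 + z(1)) + 287)*U = (((0*(-2) + 3) - 10)*(5 - 2) + 287)*64 = (((0 + 3) - 10)*3 + 287)*64 = ((3 - 10)*3 + 287)*64 = (-7*3 + 287)*64 = (-21 + 287)*64 = 266*64 = 17024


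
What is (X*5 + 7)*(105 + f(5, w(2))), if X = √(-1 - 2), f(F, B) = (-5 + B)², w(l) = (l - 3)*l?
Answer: 1078 + 770*I*√3 ≈ 1078.0 + 1333.7*I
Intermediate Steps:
w(l) = l*(-3 + l) (w(l) = (-3 + l)*l = l*(-3 + l))
X = I*√3 (X = √(-3) = I*√3 ≈ 1.732*I)
(X*5 + 7)*(105 + f(5, w(2))) = ((I*√3)*5 + 7)*(105 + (-5 + 2*(-3 + 2))²) = (5*I*√3 + 7)*(105 + (-5 + 2*(-1))²) = (7 + 5*I*√3)*(105 + (-5 - 2)²) = (7 + 5*I*√3)*(105 + (-7)²) = (7 + 5*I*√3)*(105 + 49) = (7 + 5*I*√3)*154 = 1078 + 770*I*√3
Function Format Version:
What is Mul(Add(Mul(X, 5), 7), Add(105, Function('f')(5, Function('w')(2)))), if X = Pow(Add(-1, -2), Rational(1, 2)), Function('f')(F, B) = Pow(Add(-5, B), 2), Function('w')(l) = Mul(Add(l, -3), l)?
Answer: Add(1078, Mul(770, I, Pow(3, Rational(1, 2)))) ≈ Add(1078.0, Mul(1333.7, I))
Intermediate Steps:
Function('w')(l) = Mul(l, Add(-3, l)) (Function('w')(l) = Mul(Add(-3, l), l) = Mul(l, Add(-3, l)))
X = Mul(I, Pow(3, Rational(1, 2))) (X = Pow(-3, Rational(1, 2)) = Mul(I, Pow(3, Rational(1, 2))) ≈ Mul(1.7320, I))
Mul(Add(Mul(X, 5), 7), Add(105, Function('f')(5, Function('w')(2)))) = Mul(Add(Mul(Mul(I, Pow(3, Rational(1, 2))), 5), 7), Add(105, Pow(Add(-5, Mul(2, Add(-3, 2))), 2))) = Mul(Add(Mul(5, I, Pow(3, Rational(1, 2))), 7), Add(105, Pow(Add(-5, Mul(2, -1)), 2))) = Mul(Add(7, Mul(5, I, Pow(3, Rational(1, 2)))), Add(105, Pow(Add(-5, -2), 2))) = Mul(Add(7, Mul(5, I, Pow(3, Rational(1, 2)))), Add(105, Pow(-7, 2))) = Mul(Add(7, Mul(5, I, Pow(3, Rational(1, 2)))), Add(105, 49)) = Mul(Add(7, Mul(5, I, Pow(3, Rational(1, 2)))), 154) = Add(1078, Mul(770, I, Pow(3, Rational(1, 2))))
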